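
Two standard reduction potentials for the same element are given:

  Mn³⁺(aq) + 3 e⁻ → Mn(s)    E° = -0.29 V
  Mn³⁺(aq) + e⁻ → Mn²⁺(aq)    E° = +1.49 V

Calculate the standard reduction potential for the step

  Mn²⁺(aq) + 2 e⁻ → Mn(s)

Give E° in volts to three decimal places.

Sequential free energies add, so n₃E°₃ = n₁E°₁ + n₂E°₂.
With n₃ = 3, and the known step contributing 1×(+1.49) V, the unknown satisfies 2·E° = 3×(-0.29) − 1×(+1.49) = -2.360.
E° = -2.360 / 2 = -1.180 V.

-1.180 V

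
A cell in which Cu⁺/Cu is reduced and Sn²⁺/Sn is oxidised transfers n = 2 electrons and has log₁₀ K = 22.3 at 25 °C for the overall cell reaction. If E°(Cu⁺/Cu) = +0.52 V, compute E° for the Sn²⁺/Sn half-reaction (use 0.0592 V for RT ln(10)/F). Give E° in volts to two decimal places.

E°cell = (0.0592/n)·log K = (0.0592/2)(22.3) = +0.660 V.
Since Cu⁺/Cu is the cathode and Sn²⁺/Sn the anode, E°cell = E°(Cu⁺/Cu) − E°(Sn²⁺/Sn).
So E°(Sn²⁺/Sn) = E°(Cu⁺/Cu) − E°cell = (+0.52) − (+0.660) = -0.14 V.

-0.14 V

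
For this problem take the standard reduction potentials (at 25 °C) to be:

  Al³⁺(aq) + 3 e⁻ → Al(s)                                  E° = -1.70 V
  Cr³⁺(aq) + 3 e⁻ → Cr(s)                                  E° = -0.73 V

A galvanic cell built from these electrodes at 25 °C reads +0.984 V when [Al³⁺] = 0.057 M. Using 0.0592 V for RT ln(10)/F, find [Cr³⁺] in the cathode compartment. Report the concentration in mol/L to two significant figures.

Cr³⁺/Cr is the cathode, Al³⁺/Al the anode: E°cell = +0.97 V, n = 3.
Overall reaction: Cr³⁺(aq) + Al(s) → Cr(s) + Al³⁺(aq); Q = [Al³⁺]^1/[Cr³⁺]^1.
From E = E° − (0.0592/n) log Q: log Q = (E° − E)·n/0.0592 = (+0.97 − (+0.984))·3/0.0592 = -0.7095.
So 1·log[Cr³⁺] = 1·log(0.057) − log Q = -1.2441 − (-0.7095) = -0.5346; [Cr³⁺] = 10^(-0.5346) ≈ 0.29 M.

0.29 M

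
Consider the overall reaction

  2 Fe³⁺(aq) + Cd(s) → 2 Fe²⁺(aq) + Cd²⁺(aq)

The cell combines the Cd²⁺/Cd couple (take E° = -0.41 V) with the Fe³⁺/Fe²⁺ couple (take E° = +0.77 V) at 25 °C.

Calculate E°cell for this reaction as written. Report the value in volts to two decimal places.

The Fe³⁺/Fe²⁺ couple has the higher reduction potential, so it is the cathode; Cd²⁺/Cd is oxidised at the anode.
E°cell = E°(cathode) − E°(anode) = (+0.77) − (-0.41) = +1.18 V.
Since E°cell > 0, the reaction is spontaneous under standard conditions.

+1.18 V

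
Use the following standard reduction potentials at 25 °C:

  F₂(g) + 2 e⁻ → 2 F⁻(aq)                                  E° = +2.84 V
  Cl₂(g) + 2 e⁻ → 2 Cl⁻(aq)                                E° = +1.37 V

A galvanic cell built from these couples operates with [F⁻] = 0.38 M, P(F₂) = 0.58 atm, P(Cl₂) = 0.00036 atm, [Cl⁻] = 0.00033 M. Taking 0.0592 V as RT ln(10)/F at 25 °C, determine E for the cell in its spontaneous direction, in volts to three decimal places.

F₂/F⁻ is the cathode (higher E°), Cl₂/Cl⁻ the anode: E°cell = +2.84 − (+1.37) = +1.47 V, n = 2.
Overall: F₂(g) + 2 Cl⁻(aq) → 2 F⁻(aq) + Cl₂(g)
Q = [F⁻]^2·P(Cl₂) / (P(F₂)·[Cl⁻]^2); log Q = 2.915.
E = E° − (0.0592/n) log Q = +1.47 − (0.0592/2)(2.915) = +1.384 V.

+1.384 V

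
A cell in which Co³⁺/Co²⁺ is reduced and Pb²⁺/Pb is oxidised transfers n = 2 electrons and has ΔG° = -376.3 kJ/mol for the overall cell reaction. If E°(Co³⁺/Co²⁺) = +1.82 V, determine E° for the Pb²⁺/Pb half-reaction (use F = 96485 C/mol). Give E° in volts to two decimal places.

-0.13 V

E°cell = −ΔG°/(nF) = −(-376.3×10³)/((2)(96485)) = +1.950 V.
Since Co³⁺/Co²⁺ is the cathode and Pb²⁺/Pb the anode, E°cell = E°(Co³⁺/Co²⁺) − E°(Pb²⁺/Pb).
So E°(Pb²⁺/Pb) = E°(Co³⁺/Co²⁺) − E°cell = (+1.82) − (+1.950) = -0.13 V.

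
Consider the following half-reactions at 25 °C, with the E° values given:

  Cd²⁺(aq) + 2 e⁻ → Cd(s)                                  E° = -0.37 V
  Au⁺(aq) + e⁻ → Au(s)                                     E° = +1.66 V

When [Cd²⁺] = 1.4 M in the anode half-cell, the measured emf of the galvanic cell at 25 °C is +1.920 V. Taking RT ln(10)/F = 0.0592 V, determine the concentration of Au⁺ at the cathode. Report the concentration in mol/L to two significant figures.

0.016 M

Au⁺/Au is the cathode, Cd²⁺/Cd the anode: E°cell = +2.03 V, n = 2.
Overall reaction: 2 Au⁺(aq) + Cd(s) → 2 Au(s) + Cd²⁺(aq); Q = [Cd²⁺]^1/[Au⁺]^2.
From E = E° − (0.0592/n) log Q: log Q = (E° − E)·n/0.0592 = (+2.03 − (+1.920))·2/0.0592 = 3.7162.
So 2·log[Au⁺] = 1·log(1.4) − log Q = 0.1461 − (3.7162) = -3.5701; log[Au⁺] = -3.5701 / 2 = -1.7851; [Au⁺] = 10^(-1.7851) ≈ 0.016 M.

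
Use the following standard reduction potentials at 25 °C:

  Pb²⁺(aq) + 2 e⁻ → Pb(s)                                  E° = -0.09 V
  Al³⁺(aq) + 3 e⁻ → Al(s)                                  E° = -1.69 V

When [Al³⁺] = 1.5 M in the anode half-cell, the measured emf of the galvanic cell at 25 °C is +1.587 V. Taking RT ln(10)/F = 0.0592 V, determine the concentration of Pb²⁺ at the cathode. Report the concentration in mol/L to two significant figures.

0.48 M

Pb²⁺/Pb is the cathode, Al³⁺/Al the anode: E°cell = +1.60 V, n = 6.
Overall reaction: 3 Pb²⁺(aq) + 2 Al(s) → 3 Pb(s) + 2 Al³⁺(aq); Q = [Al³⁺]^2/[Pb²⁺]^3.
From E = E° − (0.0592/n) log Q: log Q = (E° − E)·n/0.0592 = (+1.60 − (+1.587))·6/0.0592 = 1.3176.
So 3·log[Pb²⁺] = 2·log(1.5) − log Q = 0.3522 − (1.3176) = -0.9654; log[Pb²⁺] = -0.9654 / 3 = -0.3218; [Pb²⁺] = 10^(-0.3218) ≈ 0.48 M.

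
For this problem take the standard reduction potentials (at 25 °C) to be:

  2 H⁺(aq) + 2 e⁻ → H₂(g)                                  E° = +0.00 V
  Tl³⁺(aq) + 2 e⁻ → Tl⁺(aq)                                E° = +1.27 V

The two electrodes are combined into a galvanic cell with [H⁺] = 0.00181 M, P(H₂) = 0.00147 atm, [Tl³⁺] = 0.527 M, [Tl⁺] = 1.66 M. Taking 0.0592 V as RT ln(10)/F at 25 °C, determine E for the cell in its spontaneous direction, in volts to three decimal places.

+1.334 V

Tl³⁺/Tl⁺ is the cathode (higher E°), H⁺/H₂ the anode: E°cell = +1.27 − (+0.00) = +1.27 V, n = 2.
Overall: Tl³⁺(aq) + H₂(g) → Tl⁺(aq) + 2 H⁺(aq)
Q = [Tl⁺]·[H⁺]^2 / ([Tl³⁺]·P(H₂)); log Q = -2.154.
E = E° − (0.0592/n) log Q = +1.27 − (0.0592/2)(-2.154) = +1.334 V.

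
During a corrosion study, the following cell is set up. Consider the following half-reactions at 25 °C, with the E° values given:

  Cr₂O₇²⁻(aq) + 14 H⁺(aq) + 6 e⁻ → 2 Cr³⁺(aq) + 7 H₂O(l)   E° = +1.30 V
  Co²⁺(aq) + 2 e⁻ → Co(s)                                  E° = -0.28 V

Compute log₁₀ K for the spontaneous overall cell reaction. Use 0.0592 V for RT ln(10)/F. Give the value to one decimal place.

Cathode: Cr₂O₇²⁻/Cr³⁺; anode: Co²⁺/Co. E°cell = +1.58 V, n = 6.
log K = nE°cell / 0.0592 = (6)(+1.58) / 0.0592 = 160.1.

160.1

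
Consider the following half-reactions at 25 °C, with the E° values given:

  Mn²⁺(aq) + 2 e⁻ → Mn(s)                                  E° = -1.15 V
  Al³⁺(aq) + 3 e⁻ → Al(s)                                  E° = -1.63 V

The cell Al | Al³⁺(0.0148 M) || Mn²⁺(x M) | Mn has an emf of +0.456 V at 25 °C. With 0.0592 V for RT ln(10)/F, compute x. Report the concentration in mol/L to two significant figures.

Mn²⁺/Mn is the cathode, Al³⁺/Al the anode: E°cell = +0.48 V, n = 6.
Overall reaction: 3 Mn²⁺(aq) + 2 Al(s) → 3 Mn(s) + 2 Al³⁺(aq); Q = [Al³⁺]^2/[Mn²⁺]^3.
From E = E° − (0.0592/n) log Q: log Q = (E° − E)·n/0.0592 = (+0.48 − (+0.456))·6/0.0592 = 2.4324.
So 3·log[Mn²⁺] = 2·log(0.0148) − log Q = -3.6595 − (2.4324) = -6.0919; log[Mn²⁺] = -6.0919 / 3 = -2.0306; [Mn²⁺] = 10^(-2.0306) ≈ 0.0093 M.

0.0093 M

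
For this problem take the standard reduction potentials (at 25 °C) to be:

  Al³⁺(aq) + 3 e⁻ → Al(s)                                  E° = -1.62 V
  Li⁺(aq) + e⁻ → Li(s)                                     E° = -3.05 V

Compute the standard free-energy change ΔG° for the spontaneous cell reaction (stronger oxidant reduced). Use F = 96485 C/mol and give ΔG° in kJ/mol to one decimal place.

-413.9 kJ/mol

Al³⁺/Al (E° = -1.62 V) is the cathode; Li⁺/Li (E° = -3.05 V) is the anode, so E°cell = +1.43 V.
Balancing electrons gives n = 3 (lcm of 3 and 1).
ΔG° = −nFE° = −(3)(96485)(+1.43) = -413,921 J = -413.9 kJ/mol.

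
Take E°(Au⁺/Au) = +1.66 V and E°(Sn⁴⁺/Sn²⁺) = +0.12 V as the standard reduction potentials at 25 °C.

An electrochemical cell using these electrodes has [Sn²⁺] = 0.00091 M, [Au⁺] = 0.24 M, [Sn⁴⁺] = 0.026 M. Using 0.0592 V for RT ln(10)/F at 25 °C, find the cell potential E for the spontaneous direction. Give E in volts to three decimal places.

+1.460 V

Au⁺/Au is the cathode (higher E°), Sn⁴⁺/Sn²⁺ the anode: E°cell = +1.66 − (+0.12) = +1.54 V, n = 2.
Overall: 2 Au⁺(aq) + Sn²⁺(aq) → 2 Au(s) + Sn⁴⁺(aq)
Q = [Sn⁴⁺] / ([Au⁺]^2·[Sn²⁺]); log Q = 2.696.
E = E° − (0.0592/n) log Q = +1.54 − (0.0592/2)(2.696) = +1.460 V.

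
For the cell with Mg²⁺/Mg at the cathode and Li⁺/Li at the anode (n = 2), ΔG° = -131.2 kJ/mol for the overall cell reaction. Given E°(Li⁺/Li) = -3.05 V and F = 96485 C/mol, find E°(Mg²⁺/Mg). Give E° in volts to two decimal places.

E°cell = −ΔG°/(nF) = −(-131.2×10³)/((2)(96485)) = +0.680 V.
Since Mg²⁺/Mg is the cathode and Li⁺/Li the anode, E°cell = E°(Mg²⁺/Mg) − E°(Li⁺/Li).
So E°(Mg²⁺/Mg) = E°cell + E°(Li⁺/Li) = +0.680 + (-3.05) = -2.37 V.

-2.37 V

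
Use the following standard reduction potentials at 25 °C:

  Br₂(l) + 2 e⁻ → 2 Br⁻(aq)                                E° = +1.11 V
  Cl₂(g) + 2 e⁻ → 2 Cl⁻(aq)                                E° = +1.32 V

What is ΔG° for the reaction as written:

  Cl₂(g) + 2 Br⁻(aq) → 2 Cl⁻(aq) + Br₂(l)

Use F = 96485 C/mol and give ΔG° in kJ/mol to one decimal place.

-40.5 kJ/mol

As written, Cl₂/Cl⁻ is reduced (cathode) and Br₂/Br⁻ is oxidised (anode), so E°cell = (+1.32) − (+1.11) = +0.21 V.
Balancing electrons gives n = 2.
ΔG° = −nFE° = −(2)(96485)(+0.21) = -40,524 J = -40.5 kJ/mol.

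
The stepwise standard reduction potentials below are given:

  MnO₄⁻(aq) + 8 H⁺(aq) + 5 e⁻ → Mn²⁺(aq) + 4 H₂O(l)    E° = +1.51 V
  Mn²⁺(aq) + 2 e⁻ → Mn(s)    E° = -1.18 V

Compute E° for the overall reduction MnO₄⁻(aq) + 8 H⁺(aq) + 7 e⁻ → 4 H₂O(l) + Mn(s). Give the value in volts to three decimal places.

+0.741 V

Since ΔG° = −nFE° is additive over sequential reductions, n₃E°₃ = n₁E°₁ + n₂E°₂.
E°₃ = (5×+1.51 + 2×-1.18) / 7 = (+5.190) / 7 = +0.741 V.
Simply averaging or adding the two E° values would be wrong; the electron-weighted sum is required.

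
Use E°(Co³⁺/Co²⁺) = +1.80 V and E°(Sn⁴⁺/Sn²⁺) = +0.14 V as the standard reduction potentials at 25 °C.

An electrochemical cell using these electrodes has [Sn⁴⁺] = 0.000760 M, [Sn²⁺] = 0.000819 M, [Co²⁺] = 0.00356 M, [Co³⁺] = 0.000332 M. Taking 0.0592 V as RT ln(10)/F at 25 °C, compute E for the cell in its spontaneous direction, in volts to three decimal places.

+1.600 V

Co³⁺/Co²⁺ is the cathode (higher E°), Sn⁴⁺/Sn²⁺ the anode: E°cell = +1.80 − (+0.14) = +1.66 V, n = 2.
Overall: 2 Co³⁺(aq) + Sn²⁺(aq) → 2 Co²⁺(aq) + Sn⁴⁺(aq)
Q = [Co²⁺]^2·[Sn⁴⁺] / ([Co³⁺]^2·[Sn²⁺]); log Q = 2.028.
E = E° − (0.0592/n) log Q = +1.66 − (0.0592/2)(2.028) = +1.600 V.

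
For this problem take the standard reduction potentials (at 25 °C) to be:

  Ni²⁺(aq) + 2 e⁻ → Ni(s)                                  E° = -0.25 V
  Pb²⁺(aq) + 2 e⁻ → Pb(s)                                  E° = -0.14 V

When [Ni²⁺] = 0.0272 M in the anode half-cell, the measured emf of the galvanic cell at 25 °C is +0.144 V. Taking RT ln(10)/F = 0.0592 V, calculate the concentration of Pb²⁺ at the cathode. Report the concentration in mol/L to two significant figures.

Pb²⁺/Pb is the cathode, Ni²⁺/Ni the anode: E°cell = +0.11 V, n = 2.
Overall reaction: Pb²⁺(aq) + Ni(s) → Pb(s) + Ni²⁺(aq); Q = [Ni²⁺]^1/[Pb²⁺]^1.
From E = E° − (0.0592/n) log Q: log Q = (E° − E)·n/0.0592 = (+0.11 − (+0.144))·2/0.0592 = -1.1486.
So 1·log[Pb²⁺] = 1·log(0.0272) − log Q = -1.5654 − (-1.1486) = -0.4168; [Pb²⁺] = 10^(-0.4168) ≈ 0.38 M.

0.38 M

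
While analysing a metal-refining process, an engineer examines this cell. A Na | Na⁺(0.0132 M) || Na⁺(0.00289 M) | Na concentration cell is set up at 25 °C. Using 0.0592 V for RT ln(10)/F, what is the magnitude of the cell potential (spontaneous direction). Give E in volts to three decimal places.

+0.039 V

For a concentration cell E°cell = 0. The 0.0132 M side is the cathode (reduction is favoured where [Na⁺] is higher).
With n = 1, E = −(0.0592/1) log([Na⁺]ₐₙ/[Na⁺]꜀ₐₜ) = −(0.0592/1) log(0.00289/0.0132) = −(0.0592/1)(-0.660) = +0.039 V.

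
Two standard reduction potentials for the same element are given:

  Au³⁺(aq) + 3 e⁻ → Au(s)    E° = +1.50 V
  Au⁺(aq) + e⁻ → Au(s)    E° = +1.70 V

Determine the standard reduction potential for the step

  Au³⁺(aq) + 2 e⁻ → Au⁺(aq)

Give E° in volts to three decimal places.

+1.400 V

Sequential free energies add, so n₃E°₃ = n₁E°₁ + n₂E°₂.
With n₃ = 3, and the known step contributing 1×(+1.70) V, the unknown satisfies 2·E° = 3×(+1.50) − 1×(+1.70) = +2.800.
E° = +2.800 / 2 = +1.400 V.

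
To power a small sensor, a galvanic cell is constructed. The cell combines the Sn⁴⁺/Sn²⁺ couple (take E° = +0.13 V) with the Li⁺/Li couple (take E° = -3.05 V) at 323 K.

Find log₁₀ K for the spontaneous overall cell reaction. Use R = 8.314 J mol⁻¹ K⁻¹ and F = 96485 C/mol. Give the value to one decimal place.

Cathode: Sn⁴⁺/Sn²⁺; anode: Li⁺/Li. E°cell = (+0.13) − (-3.05) = +3.18 V, with n = 2.
ΔG° = −nFE° = −RT ln K, so ln K = nFE°/(RT) = (2)(96485)(+3.18) / ((8.314)(323)) = 228.510.
log₁₀ K = 228.510 / ln 10 = 99.2.

99.2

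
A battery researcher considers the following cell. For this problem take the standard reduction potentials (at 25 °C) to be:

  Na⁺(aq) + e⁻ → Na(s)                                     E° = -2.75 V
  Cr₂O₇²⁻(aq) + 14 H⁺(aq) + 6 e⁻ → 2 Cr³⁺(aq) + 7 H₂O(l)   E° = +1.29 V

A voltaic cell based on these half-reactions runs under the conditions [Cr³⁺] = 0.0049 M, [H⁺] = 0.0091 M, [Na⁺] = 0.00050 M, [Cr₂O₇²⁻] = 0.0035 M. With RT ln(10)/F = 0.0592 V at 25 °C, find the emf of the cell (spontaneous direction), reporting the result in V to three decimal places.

+3.975 V

Cr₂O₇²⁻/Cr³⁺ is the cathode (higher E°), Na⁺/Na the anode: E°cell = +1.29 − (-2.75) = +4.04 V, n = 6.
Overall: Cr₂O₇²⁻(aq) + 14 H⁺(aq) + 6 Na(s) → 2 Cr³⁺(aq) + 7 H₂O(l) + 6 Na⁺(aq)
Q = [Cr³⁺]^2·[Na⁺]^6 / ([Cr₂O₇²⁻]·[H⁺]^14); log Q = 6.604.
E = E° − (0.0592/n) log Q = +4.04 − (0.0592/6)(6.604) = +3.975 V.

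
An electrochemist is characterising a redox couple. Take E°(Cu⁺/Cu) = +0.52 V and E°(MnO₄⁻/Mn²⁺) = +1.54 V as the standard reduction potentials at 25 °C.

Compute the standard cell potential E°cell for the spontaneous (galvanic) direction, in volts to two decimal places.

+1.02 V

The MnO₄⁻/Mn²⁺ couple has the higher reduction potential, so it is the cathode; Cu⁺/Cu is oxidised at the anode.
E°cell = E°(cathode) − E°(anode) = (+1.54) − (+0.52) = +1.02 V.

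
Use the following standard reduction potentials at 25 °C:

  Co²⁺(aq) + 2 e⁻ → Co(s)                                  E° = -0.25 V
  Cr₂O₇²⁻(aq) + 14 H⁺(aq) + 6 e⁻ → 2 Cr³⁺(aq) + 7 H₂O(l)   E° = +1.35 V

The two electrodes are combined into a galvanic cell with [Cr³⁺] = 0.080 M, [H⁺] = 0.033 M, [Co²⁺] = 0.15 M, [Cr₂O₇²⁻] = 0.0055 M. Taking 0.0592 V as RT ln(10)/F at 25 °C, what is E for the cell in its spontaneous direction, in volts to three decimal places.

+1.419 V

Cr₂O₇²⁻/Cr³⁺ is the cathode (higher E°), Co²⁺/Co the anode: E°cell = +1.35 − (-0.25) = +1.60 V, n = 6.
Overall: Cr₂O₇²⁻(aq) + 14 H⁺(aq) + 3 Co(s) → 2 Cr³⁺(aq) + 7 H₂O(l) + 3 Co²⁺(aq)
Q = [Cr³⁺]^2·[Co²⁺]^3 / ([Cr₂O₇²⁻]·[H⁺]^14); log Q = 18.335.
E = E° − (0.0592/n) log Q = +1.60 − (0.0592/6)(18.335) = +1.419 V.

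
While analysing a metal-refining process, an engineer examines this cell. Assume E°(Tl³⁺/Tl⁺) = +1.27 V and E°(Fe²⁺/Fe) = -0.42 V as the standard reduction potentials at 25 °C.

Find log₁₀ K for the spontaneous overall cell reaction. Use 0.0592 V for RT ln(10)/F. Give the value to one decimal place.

57.1

Cathode: Tl³⁺/Tl⁺; anode: Fe²⁺/Fe. E°cell = +1.69 V, n = 2.
log K = nE°cell / 0.0592 = (2)(+1.69) / 0.0592 = 57.1.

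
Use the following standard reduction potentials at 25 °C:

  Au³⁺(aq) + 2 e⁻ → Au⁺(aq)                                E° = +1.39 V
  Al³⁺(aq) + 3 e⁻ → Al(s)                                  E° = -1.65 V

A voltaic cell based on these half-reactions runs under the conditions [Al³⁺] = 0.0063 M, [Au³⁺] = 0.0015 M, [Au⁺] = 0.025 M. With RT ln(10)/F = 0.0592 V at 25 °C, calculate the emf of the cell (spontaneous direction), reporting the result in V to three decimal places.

+3.047 V

Au³⁺/Au⁺ is the cathode (higher E°), Al³⁺/Al the anode: E°cell = +1.39 − (-1.65) = +3.04 V, n = 6.
Overall: 3 Au³⁺(aq) + 2 Al(s) → 3 Au⁺(aq) + 2 Al³⁺(aq)
Q = [Au⁺]^3·[Al³⁺]^2 / ([Au³⁺]^3); log Q = -0.736.
E = E° − (0.0592/n) log Q = +3.04 − (0.0592/6)(-0.736) = +3.047 V.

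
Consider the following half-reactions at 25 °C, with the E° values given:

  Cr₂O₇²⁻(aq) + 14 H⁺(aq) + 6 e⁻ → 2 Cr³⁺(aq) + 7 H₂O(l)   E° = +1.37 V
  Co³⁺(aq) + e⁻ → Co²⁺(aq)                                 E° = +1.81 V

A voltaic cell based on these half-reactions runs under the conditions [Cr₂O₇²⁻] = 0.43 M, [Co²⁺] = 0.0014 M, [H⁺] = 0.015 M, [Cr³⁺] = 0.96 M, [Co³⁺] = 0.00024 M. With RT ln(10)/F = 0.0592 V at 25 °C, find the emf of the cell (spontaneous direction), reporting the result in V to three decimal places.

Co³⁺/Co²⁺ is the cathode (higher E°), Cr₂O₇²⁻/Cr³⁺ the anode: E°cell = +1.81 − (+1.37) = +0.44 V, n = 6.
Overall: 6 Co³⁺(aq) + 2 Cr³⁺(aq) + 7 H₂O(l) → 6 Co²⁺(aq) + Cr₂O₇²⁻(aq) + 14 H⁺(aq)
Q = [Co²⁺]^6·[Cr₂O₇²⁻]·[H⁺]^14 / ([Co³⁺]^6·[Cr³⁺]^2); log Q = -21.270.
E = E° − (0.0592/n) log Q = +0.44 − (0.0592/6)(-21.270) = +0.650 V.

+0.650 V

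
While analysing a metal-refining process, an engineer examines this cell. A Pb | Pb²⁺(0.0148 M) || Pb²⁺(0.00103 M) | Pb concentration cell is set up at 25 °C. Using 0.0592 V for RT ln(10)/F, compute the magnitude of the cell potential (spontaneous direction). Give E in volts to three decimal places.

+0.034 V

For a concentration cell E°cell = 0. The 0.0148 M side is the cathode (reduction is favoured where [Pb²⁺] is higher).
With n = 2, E = −(0.0592/2) log([Pb²⁺]ₐₙ/[Pb²⁺]꜀ₐₜ) = −(0.0592/2) log(0.00103/0.0148) = −(0.0592/2)(-1.157) = +0.034 V.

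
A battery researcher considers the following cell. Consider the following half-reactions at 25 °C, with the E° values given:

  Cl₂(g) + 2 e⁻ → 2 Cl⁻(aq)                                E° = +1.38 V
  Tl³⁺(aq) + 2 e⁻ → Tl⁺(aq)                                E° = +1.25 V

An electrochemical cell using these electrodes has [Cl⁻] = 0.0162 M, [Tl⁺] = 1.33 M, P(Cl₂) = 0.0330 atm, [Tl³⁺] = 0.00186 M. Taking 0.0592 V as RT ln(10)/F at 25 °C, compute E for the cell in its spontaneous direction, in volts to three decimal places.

Cl₂/Cl⁻ is the cathode (higher E°), Tl³⁺/Tl⁺ the anode: E°cell = +1.38 − (+1.25) = +0.13 V, n = 2.
Overall: Cl₂(g) + Tl⁺(aq) → 2 Cl⁻(aq) + Tl³⁺(aq)
Q = [Cl⁻]^2·[Tl³⁺] / (P(Cl₂)·[Tl⁺]); log Q = -4.954.
E = E° − (0.0592/n) log Q = +0.13 − (0.0592/2)(-4.954) = +0.277 V.

+0.277 V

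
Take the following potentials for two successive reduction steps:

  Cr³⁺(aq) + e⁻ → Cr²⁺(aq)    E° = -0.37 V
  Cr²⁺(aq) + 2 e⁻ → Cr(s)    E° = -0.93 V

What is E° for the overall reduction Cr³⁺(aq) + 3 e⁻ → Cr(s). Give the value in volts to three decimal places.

Since ΔG° = −nFE° is additive over sequential reductions, n₃E°₃ = n₁E°₁ + n₂E°₂.
E°₃ = (1×-0.37 + 2×-0.93) / 3 = (-2.230) / 3 = -0.743 V.
Simply averaging or adding the two E° values would be wrong; the electron-weighted sum is required.

-0.743 V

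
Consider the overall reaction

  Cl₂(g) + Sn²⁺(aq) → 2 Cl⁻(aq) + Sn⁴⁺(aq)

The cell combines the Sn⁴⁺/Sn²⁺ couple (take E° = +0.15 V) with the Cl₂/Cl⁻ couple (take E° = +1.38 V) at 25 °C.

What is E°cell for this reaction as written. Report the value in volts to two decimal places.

The Cl₂/Cl⁻ couple has the higher reduction potential, so it is the cathode; Sn⁴⁺/Sn²⁺ is oxidised at the anode.
E°cell = E°(cathode) − E°(anode) = (+1.38) − (+0.15) = +1.23 V.
Since E°cell > 0, the reaction is spontaneous under standard conditions.

+1.23 V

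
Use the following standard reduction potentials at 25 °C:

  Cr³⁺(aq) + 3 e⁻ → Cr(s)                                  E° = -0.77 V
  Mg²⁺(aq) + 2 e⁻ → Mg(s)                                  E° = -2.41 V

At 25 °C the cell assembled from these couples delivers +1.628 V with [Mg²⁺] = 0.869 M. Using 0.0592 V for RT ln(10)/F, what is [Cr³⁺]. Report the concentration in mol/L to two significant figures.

Cr³⁺/Cr is the cathode, Mg²⁺/Mg the anode: E°cell = +1.64 V, n = 6.
Overall reaction: 2 Cr³⁺(aq) + 3 Mg(s) → 2 Cr(s) + 3 Mg²⁺(aq); Q = [Mg²⁺]^3/[Cr³⁺]^2.
From E = E° − (0.0592/n) log Q: log Q = (E° − E)·n/0.0592 = (+1.64 − (+1.628))·6/0.0592 = 1.2162.
So 2·log[Cr³⁺] = 3·log(0.869) − log Q = -0.1829 − (1.2162) = -1.3991; log[Cr³⁺] = -1.3991 / 2 = -0.6996; [Cr³⁺] = 10^(-0.6996) ≈ 0.20 M.

0.20 M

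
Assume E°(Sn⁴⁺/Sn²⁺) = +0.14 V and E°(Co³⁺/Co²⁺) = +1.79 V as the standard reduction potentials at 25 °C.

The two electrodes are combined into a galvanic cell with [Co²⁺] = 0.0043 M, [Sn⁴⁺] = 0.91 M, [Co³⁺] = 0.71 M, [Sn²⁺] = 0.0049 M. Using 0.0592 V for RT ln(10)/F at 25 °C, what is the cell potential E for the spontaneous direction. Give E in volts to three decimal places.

Co³⁺/Co²⁺ is the cathode (higher E°), Sn⁴⁺/Sn²⁺ the anode: E°cell = +1.79 − (+0.14) = +1.65 V, n = 2.
Overall: 2 Co³⁺(aq) + Sn²⁺(aq) → 2 Co²⁺(aq) + Sn⁴⁺(aq)
Q = [Co²⁺]^2·[Sn⁴⁺] / ([Co³⁺]^2·[Sn²⁺]); log Q = -2.167.
E = E° − (0.0592/n) log Q = +1.65 − (0.0592/2)(-2.167) = +1.714 V.

+1.714 V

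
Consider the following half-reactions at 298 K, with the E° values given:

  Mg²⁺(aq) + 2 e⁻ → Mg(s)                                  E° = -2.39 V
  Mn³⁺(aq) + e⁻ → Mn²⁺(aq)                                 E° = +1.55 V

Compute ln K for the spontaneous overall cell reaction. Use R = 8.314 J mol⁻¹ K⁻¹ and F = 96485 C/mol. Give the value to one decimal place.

306.9

Cathode: Mn³⁺/Mn²⁺; anode: Mg²⁺/Mg. E°cell = (+1.55) − (-2.39) = +3.94 V, with n = 2.
ΔG° = −nFE° = −RT ln K, so ln K = nFE°/(RT) = (2)(96485)(+3.94) / ((8.314)(298)) = 306.874.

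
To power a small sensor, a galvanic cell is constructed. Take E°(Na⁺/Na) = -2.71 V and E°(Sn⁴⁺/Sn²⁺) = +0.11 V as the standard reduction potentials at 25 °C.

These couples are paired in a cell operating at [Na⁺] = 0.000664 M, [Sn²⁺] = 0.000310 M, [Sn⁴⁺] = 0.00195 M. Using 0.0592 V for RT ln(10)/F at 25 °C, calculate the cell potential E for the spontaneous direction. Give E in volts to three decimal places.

+3.032 V

Sn⁴⁺/Sn²⁺ is the cathode (higher E°), Na⁺/Na the anode: E°cell = +0.11 − (-2.71) = +2.82 V, n = 2.
Overall: Sn⁴⁺(aq) + 2 Na(s) → Sn²⁺(aq) + 2 Na⁺(aq)
Q = [Sn²⁺]·[Na⁺]^2 / ([Sn⁴⁺]); log Q = -7.154.
E = E° − (0.0592/n) log Q = +2.82 − (0.0592/2)(-7.154) = +3.032 V.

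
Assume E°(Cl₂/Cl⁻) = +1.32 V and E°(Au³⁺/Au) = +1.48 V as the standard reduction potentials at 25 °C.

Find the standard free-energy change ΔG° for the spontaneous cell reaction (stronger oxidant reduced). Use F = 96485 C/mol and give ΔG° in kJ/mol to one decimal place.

-92.6 kJ/mol

Au³⁺/Au (E° = +1.48 V) is the cathode; Cl₂/Cl⁻ (E° = +1.32 V) is the anode, so E°cell = +0.16 V.
Balancing electrons gives n = 6 (lcm of 3 and 2).
ΔG° = −nFE° = −(6)(96485)(+0.16) = -92,626 J = -92.6 kJ/mol.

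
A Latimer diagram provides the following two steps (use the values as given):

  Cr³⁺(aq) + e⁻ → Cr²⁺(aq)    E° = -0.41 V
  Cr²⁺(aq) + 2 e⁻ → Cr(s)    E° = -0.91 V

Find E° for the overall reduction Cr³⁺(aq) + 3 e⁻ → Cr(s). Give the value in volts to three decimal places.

-0.743 V

Adding the free-energy changes (−nFE°) of the two steps gives −n₃FE°₃ = −n₁FE°₁ − n₂FE°₂.
E°₃ = (1×-0.41 + 2×-0.91) / 3 = (-2.230) / 3 = -0.743 V.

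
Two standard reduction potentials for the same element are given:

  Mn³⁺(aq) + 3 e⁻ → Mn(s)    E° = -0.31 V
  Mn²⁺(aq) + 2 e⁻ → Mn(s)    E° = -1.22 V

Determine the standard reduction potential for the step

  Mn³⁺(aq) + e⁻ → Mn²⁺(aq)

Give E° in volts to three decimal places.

Sequential free energies add, so n₃E°₃ = n₁E°₁ + n₂E°₂.
With n₃ = 3, and the known step contributing 2×(-1.22) V, the unknown satisfies 1·E° = 3×(-0.31) − 2×(-1.22) = +1.510.
E° = +1.510 / 1 = +1.510 V.

+1.510 V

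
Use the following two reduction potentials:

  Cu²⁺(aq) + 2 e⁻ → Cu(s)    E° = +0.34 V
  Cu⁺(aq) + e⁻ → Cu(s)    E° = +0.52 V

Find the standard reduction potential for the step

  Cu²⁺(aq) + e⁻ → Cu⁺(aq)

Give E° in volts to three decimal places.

Sequential free energies add, so n₃E°₃ = n₁E°₁ + n₂E°₂.
With n₃ = 2, and the known step contributing 1×(+0.52) V, the unknown satisfies 1·E° = 2×(+0.34) − 1×(+0.52) = +0.160.
E° = +0.160 / 1 = +0.160 V.

+0.160 V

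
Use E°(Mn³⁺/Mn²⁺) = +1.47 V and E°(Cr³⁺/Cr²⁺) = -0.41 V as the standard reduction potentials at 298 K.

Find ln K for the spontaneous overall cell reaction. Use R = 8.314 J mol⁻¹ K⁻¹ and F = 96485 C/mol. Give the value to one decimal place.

Cathode: Mn³⁺/Mn²⁺; anode: Cr³⁺/Cr²⁺. E°cell = (+1.47) − (-0.41) = +1.88 V, with n = 1.
ΔG° = −nFE° = −RT ln K, so ln K = nFE°/(RT) = (1)(96485)(+1.88) / ((8.314)(298)) = 73.214.

73.2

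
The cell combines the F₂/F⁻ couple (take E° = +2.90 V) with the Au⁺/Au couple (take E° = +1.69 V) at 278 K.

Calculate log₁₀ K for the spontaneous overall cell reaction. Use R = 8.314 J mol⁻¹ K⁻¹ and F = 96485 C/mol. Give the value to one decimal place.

Cathode: F₂/F⁻; anode: Au⁺/Au. E°cell = (+2.90) − (+1.69) = +1.21 V, with n = 2.
ΔG° = −nFE° = −RT ln K, so ln K = nFE°/(RT) = (2)(96485)(+1.21) / ((8.314)(278)) = 101.023.
log₁₀ K = 101.023 / ln 10 = 43.9.

43.9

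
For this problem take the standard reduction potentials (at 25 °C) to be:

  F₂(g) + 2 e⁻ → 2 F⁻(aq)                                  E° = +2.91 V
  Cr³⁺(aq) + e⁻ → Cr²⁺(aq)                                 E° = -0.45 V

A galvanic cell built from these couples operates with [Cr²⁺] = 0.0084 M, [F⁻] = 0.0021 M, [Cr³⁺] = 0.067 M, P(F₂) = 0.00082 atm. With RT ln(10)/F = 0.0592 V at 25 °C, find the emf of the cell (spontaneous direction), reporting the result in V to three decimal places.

+3.374 V

F₂/F⁻ is the cathode (higher E°), Cr³⁺/Cr²⁺ the anode: E°cell = +2.91 − (-0.45) = +3.36 V, n = 2.
Overall: F₂(g) + 2 Cr²⁺(aq) → 2 F⁻(aq) + 2 Cr³⁺(aq)
Q = [F⁻]^2·[Cr³⁺]^2 / (P(F₂)·[Cr²⁺]^2); log Q = -0.466.
E = E° − (0.0592/n) log Q = +3.36 − (0.0592/2)(-0.466) = +3.374 V.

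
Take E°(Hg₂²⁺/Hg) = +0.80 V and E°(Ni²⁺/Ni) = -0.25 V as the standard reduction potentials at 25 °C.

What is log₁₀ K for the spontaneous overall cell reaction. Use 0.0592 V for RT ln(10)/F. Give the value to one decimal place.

35.5

Cathode: Hg₂²⁺/Hg; anode: Ni²⁺/Ni. E°cell = +1.05 V, n = 2.
log K = nE°cell / 0.0592 = (2)(+1.05) / 0.0592 = 35.5.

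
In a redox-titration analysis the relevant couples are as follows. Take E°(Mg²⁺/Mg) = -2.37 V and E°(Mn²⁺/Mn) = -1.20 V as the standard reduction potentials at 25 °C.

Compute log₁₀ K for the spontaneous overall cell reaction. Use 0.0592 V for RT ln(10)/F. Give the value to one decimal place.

Cathode: Mn²⁺/Mn; anode: Mg²⁺/Mg. E°cell = +1.17 V, n = 2.
log K = nE°cell / 0.0592 = (2)(+1.17) / 0.0592 = 39.5.

39.5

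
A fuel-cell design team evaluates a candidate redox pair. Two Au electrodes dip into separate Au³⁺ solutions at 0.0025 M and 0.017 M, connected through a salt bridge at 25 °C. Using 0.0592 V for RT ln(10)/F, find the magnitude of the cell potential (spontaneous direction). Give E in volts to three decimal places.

+0.016 V

For a concentration cell E°cell = 0. The 0.017 M side is the cathode (reduction is favoured where [Au³⁺] is higher).
With n = 3, E = −(0.0592/3) log([Au³⁺]ₐₙ/[Au³⁺]꜀ₐₜ) = −(0.0592/3) log(0.0025/0.017) = −(0.0592/3)(-0.833) = +0.016 V.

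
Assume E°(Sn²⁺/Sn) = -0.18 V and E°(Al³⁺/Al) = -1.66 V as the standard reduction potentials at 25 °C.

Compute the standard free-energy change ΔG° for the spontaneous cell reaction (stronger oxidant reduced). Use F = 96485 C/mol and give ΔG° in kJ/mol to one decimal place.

Sn²⁺/Sn (E° = -0.18 V) is the cathode; Al³⁺/Al (E° = -1.66 V) is the anode, so E°cell = +1.48 V.
Balancing electrons gives n = 6 (lcm of 2 and 3).
ΔG° = −nFE° = −(6)(96485)(+1.48) = -856,787 J = -856.8 kJ/mol.

-856.8 kJ/mol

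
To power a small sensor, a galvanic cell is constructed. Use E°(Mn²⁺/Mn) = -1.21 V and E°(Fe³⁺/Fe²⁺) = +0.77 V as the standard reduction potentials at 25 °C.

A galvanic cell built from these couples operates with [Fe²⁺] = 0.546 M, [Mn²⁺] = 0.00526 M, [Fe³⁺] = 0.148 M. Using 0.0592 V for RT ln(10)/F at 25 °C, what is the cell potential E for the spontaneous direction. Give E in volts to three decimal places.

Fe³⁺/Fe²⁺ is the cathode (higher E°), Mn²⁺/Mn the anode: E°cell = +0.77 − (-1.21) = +1.98 V, n = 2.
Overall: 2 Fe³⁺(aq) + Mn(s) → 2 Fe²⁺(aq) + Mn²⁺(aq)
Q = [Fe²⁺]^2·[Mn²⁺] / ([Fe³⁺]^2); log Q = -1.145.
E = E° − (0.0592/n) log Q = +1.98 − (0.0592/2)(-1.145) = +2.014 V.

+2.014 V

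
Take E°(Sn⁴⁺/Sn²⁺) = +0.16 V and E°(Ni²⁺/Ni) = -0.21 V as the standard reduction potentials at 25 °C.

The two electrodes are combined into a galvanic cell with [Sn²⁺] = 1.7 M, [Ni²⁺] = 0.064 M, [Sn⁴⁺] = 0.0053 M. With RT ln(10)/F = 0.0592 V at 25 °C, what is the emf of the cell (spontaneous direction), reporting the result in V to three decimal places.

+0.331 V

Sn⁴⁺/Sn²⁺ is the cathode (higher E°), Ni²⁺/Ni the anode: E°cell = +0.16 − (-0.21) = +0.37 V, n = 2.
Overall: Sn⁴⁺(aq) + Ni(s) → Sn²⁺(aq) + Ni²⁺(aq)
Q = [Sn²⁺]·[Ni²⁺] / ([Sn⁴⁺]); log Q = 1.312.
E = E° − (0.0592/n) log Q = +0.37 − (0.0592/2)(1.312) = +0.331 V.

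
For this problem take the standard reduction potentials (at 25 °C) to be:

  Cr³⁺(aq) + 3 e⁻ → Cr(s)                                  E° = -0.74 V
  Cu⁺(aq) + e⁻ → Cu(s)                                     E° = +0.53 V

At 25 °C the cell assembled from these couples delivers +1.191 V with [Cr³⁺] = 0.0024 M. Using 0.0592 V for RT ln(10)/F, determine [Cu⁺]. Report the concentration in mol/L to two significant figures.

Cu⁺/Cu is the cathode, Cr³⁺/Cr the anode: E°cell = +1.27 V, n = 3.
Overall reaction: 3 Cu⁺(aq) + Cr(s) → 3 Cu(s) + Cr³⁺(aq); Q = [Cr³⁺]^1/[Cu⁺]^3.
From E = E° − (0.0592/n) log Q: log Q = (E° − E)·n/0.0592 = (+1.27 − (+1.191))·3/0.0592 = 4.0034.
So 3·log[Cu⁺] = 1·log(0.0024) − log Q = -2.6198 − (4.0034) = -6.6232; log[Cu⁺] = -6.6232 / 3 = -2.2077; [Cu⁺] = 10^(-2.2077) ≈ 0.0062 M.

0.0062 M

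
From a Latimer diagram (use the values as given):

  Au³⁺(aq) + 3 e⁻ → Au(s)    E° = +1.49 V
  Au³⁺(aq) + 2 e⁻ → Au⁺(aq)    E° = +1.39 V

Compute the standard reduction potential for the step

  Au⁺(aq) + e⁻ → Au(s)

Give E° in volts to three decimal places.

Sequential free energies add, so n₃E°₃ = n₁E°₁ + n₂E°₂.
With n₃ = 3, and the known step contributing 2×(+1.39) V, the unknown satisfies 1·E° = 3×(+1.49) − 2×(+1.39) = +1.690.
E° = +1.690 / 1 = +1.690 V.

+1.690 V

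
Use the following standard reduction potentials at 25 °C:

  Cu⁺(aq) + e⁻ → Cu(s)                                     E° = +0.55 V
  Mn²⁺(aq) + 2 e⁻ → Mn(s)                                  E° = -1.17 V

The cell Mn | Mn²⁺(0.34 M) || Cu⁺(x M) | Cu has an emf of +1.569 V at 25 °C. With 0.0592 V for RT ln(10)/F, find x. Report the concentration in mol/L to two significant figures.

Cu⁺/Cu is the cathode, Mn²⁺/Mn the anode: E°cell = +1.72 V, n = 2.
Overall reaction: 2 Cu⁺(aq) + Mn(s) → 2 Cu(s) + Mn²⁺(aq); Q = [Mn²⁺]^1/[Cu⁺]^2.
From E = E° − (0.0592/n) log Q: log Q = (E° − E)·n/0.0592 = (+1.72 − (+1.569))·2/0.0592 = 5.1014.
So 2·log[Cu⁺] = 1·log(0.34) − log Q = -0.4685 − (5.1014) = -5.5699; log[Cu⁺] = -5.5699 / 2 = -2.7849; [Cu⁺] = 10^(-2.7849) ≈ 0.0016 M.

0.0016 M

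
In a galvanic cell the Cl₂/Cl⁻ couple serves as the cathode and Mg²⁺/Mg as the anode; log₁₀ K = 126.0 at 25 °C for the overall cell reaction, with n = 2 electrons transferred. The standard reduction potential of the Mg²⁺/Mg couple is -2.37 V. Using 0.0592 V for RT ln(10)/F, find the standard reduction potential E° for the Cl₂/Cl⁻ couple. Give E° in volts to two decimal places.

+1.36 V

E°cell = (0.0592/n)·log K = (0.0592/2)(126.0) = +3.730 V.
Since Cl₂/Cl⁻ is the cathode and Mg²⁺/Mg the anode, E°cell = E°(Cl₂/Cl⁻) − E°(Mg²⁺/Mg).
So E°(Cl₂/Cl⁻) = E°cell + E°(Mg²⁺/Mg) = +3.730 + (-2.37) = +1.36 V.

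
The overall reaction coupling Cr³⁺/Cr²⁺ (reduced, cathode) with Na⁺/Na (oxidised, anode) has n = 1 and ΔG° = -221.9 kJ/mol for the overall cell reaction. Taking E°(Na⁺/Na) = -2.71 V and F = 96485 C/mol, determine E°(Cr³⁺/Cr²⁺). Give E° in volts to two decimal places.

-0.41 V

E°cell = −ΔG°/(nF) = −(-221.9×10³)/((1)(96485)) = +2.300 V.
Since Cr³⁺/Cr²⁺ is the cathode and Na⁺/Na the anode, E°cell = E°(Cr³⁺/Cr²⁺) − E°(Na⁺/Na).
So E°(Cr³⁺/Cr²⁺) = E°cell + E°(Na⁺/Na) = +2.300 + (-2.71) = -0.41 V.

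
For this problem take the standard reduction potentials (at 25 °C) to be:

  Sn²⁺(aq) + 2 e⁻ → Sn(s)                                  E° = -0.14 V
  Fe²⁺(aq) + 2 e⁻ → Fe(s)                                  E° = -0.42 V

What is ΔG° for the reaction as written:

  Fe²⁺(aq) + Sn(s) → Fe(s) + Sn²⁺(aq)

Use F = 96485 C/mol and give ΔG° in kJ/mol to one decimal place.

As written, Fe²⁺/Fe is reduced (cathode) and Sn²⁺/Sn is oxidised (anode), so E°cell = (-0.42) − (-0.14) = -0.28 V.
Balancing electrons gives n = 2.
ΔG° = −nFE° = −(2)(96485)(-0.28) = 54,032 J = +54.0 kJ/mol.

+54.0 kJ/mol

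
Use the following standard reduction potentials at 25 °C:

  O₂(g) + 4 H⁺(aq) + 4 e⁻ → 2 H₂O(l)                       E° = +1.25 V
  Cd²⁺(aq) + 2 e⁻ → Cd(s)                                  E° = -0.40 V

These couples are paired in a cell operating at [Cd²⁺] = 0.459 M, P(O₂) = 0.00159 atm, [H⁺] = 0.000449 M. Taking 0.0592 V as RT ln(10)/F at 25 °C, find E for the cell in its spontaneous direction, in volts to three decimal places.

+1.420 V

O₂/H₂O is the cathode (higher E°), Cd²⁺/Cd the anode: E°cell = +1.25 − (-0.40) = +1.65 V, n = 4.
Overall: O₂(g) + 4 H⁺(aq) + 2 Cd(s) → 2 H₂O(l) + 2 Cd²⁺(aq)
Q = [Cd²⁺]^2 / (P(O₂)·[H⁺]^4); log Q = 15.513.
E = E° − (0.0592/n) log Q = +1.65 − (0.0592/4)(15.513) = +1.420 V.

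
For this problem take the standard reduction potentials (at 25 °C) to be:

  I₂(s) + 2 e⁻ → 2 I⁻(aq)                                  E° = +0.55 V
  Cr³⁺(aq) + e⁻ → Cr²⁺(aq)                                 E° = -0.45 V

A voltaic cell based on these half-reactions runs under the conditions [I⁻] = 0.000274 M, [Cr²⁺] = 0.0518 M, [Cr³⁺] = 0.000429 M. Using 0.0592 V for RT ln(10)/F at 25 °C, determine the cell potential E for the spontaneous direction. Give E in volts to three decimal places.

+1.334 V

I₂/I⁻ is the cathode (higher E°), Cr³⁺/Cr²⁺ the anode: E°cell = +0.55 − (-0.45) = +1.00 V, n = 2.
Overall: I₂(s) + 2 Cr²⁺(aq) → 2 I⁻(aq) + 2 Cr³⁺(aq)
Q = [I⁻]^2·[Cr³⁺]^2 / ([Cr²⁺]^2); log Q = -11.288.
E = E° − (0.0592/n) log Q = +1.00 − (0.0592/2)(-11.288) = +1.334 V.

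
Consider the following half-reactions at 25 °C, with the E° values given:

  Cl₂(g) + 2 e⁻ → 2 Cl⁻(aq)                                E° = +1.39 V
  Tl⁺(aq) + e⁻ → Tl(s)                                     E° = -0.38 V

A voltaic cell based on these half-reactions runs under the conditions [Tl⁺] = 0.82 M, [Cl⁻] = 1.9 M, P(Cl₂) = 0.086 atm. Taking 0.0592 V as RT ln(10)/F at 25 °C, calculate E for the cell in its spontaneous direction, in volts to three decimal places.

Cl₂/Cl⁻ is the cathode (higher E°), Tl⁺/Tl the anode: E°cell = +1.39 − (-0.38) = +1.77 V, n = 2.
Overall: Cl₂(g) + 2 Tl(s) → 2 Cl⁻(aq) + 2 Tl⁺(aq)
Q = [Cl⁻]^2·[Tl⁺]^2 / (P(Cl₂)); log Q = 1.451.
E = E° − (0.0592/n) log Q = +1.77 − (0.0592/2)(1.451) = +1.727 V.

+1.727 V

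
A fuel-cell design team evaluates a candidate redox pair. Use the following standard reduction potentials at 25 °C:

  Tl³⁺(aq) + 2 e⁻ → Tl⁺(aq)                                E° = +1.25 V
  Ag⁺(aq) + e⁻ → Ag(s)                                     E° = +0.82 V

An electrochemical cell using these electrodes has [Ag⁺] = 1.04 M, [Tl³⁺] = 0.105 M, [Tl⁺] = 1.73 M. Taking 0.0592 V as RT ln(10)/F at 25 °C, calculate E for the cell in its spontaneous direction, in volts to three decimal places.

+0.393 V

Tl³⁺/Tl⁺ is the cathode (higher E°), Ag⁺/Ag the anode: E°cell = +1.25 − (+0.82) = +0.43 V, n = 2.
Overall: Tl³⁺(aq) + 2 Ag(s) → Tl⁺(aq) + 2 Ag⁺(aq)
Q = [Tl⁺]·[Ag⁺]^2 / ([Tl³⁺]); log Q = 1.251.
E = E° − (0.0592/n) log Q = +0.43 − (0.0592/2)(1.251) = +0.393 V.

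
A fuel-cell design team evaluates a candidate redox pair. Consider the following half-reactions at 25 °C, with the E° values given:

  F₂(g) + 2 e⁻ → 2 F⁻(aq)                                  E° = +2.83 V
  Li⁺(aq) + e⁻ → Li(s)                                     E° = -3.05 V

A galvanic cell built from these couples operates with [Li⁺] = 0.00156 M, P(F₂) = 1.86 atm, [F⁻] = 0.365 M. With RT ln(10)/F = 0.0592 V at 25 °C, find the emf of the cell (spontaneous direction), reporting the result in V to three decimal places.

F₂/F⁻ is the cathode (higher E°), Li⁺/Li the anode: E°cell = +2.83 − (-3.05) = +5.88 V, n = 2.
Overall: F₂(g) + 2 Li(s) → 2 F⁻(aq) + 2 Li⁺(aq)
Q = [F⁻]^2·[Li⁺]^2 / (P(F₂)); log Q = -6.759.
E = E° − (0.0592/n) log Q = +5.88 − (0.0592/2)(-6.759) = +6.080 V.

+6.080 V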